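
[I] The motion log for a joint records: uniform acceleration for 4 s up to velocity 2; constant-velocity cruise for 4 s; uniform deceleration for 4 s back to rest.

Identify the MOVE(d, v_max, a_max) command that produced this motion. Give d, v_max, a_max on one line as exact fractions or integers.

d=16 v_max=2 a_max=1/2

a_max = 2/4 = 1/2
d_a = ½·2·4 = 4; d_c = 2·4 = 8
d = 2·4 + 8 = 16
t_c = 4 > 0 so v_max = 2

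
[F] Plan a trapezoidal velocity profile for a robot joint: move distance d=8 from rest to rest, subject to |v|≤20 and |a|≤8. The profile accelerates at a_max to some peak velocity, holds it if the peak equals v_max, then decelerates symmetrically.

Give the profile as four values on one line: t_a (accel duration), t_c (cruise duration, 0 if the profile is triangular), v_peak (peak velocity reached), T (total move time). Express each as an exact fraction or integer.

(v_max)²/a_max = 20²/8 = 50
8 < 50 ⇒ no cruise
v_peak = √(8·8) = √64 = 8
t_a = 8/8 = 1; t_c = 0
T = 2·1 = 2

t_a=1 t_c=0 v_peak=8 T=2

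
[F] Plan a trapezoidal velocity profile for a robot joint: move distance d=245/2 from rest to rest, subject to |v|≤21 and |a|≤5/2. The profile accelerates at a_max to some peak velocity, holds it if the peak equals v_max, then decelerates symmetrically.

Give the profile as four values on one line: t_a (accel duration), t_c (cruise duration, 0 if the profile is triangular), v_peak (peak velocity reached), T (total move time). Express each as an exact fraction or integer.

(v_max)²/a_max = 21²/(5/2) = 882/5
245/2 < 882/5 → triangular
v_peak = √(245/2·5/2) = √(1225/4) = 35/2
t_a = (35/2)/(5/2) = 7; t_c = 0
T = 2·7 = 14

t_a=7 t_c=0 v_peak=35/2 T=14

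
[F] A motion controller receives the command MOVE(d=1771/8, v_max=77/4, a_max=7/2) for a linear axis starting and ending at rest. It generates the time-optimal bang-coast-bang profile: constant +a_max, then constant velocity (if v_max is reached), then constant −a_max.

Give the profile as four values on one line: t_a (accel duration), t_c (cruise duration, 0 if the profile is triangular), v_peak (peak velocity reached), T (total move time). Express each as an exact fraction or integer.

t_a=11/2 t_c=6 v_peak=77/4 T=17

v_max²/a_max = (77/4)²/(7/2) = 847/8
1771/8 ≥ 847/8 so v_max reached
t_a = (77/4)/(7/2) = 11/2; v_peak = 77/4
d_cruise = 1771/8 − 847/8 = 231/2; t_c = (231/2)/(77/4) = 6
T = 2·11/2 + 6 = 17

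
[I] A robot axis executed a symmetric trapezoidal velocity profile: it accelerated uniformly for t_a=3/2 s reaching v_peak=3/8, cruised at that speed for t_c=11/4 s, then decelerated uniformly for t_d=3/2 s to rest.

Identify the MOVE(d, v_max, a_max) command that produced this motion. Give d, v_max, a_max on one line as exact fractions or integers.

a_max = (3/8)/(3/2) = 1/4
d_a = ½·3/8·3/2 = 9/32; d_c = 3/8·11/4 = 33/32
d = 2·9/32 + 33/32 = 51/32
t_c = 11/4 > 0 so v_max = 3/8

d=51/32 v_max=3/8 a_max=1/4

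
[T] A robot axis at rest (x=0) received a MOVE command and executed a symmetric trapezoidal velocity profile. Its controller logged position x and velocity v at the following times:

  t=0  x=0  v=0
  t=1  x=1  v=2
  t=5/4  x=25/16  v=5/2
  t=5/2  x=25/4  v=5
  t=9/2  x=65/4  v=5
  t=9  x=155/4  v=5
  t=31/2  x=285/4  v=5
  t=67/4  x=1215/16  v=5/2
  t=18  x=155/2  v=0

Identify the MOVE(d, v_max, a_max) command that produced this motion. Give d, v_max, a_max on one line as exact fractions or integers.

d=155/2 v_max=5 a_max=2

final state: t=18, x=155/2, v=0 → d = 155/2
a_max = (2−0)/(1−0) = 2
max v = 5 over t∈[5/2,31/2] → v_max = 5
check: 5·(5/2+13) = 155/2 ✓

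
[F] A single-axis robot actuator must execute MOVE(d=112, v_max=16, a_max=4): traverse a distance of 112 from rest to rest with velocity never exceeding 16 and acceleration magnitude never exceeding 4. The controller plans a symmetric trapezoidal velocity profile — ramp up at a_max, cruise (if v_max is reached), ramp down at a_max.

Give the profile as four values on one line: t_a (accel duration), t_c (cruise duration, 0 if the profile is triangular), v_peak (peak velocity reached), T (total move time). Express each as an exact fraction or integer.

(v_max)²/a_max = 16²/4 = 64
112 ≥ 64 → trapezoidal
t_a = 16/4 = 4; v_peak = 16
d_cruise = 112 − 64 = 48; t_c = 48/16 = 3
T = 2·4 + 3 = 11

t_a=4 t_c=3 v_peak=16 T=11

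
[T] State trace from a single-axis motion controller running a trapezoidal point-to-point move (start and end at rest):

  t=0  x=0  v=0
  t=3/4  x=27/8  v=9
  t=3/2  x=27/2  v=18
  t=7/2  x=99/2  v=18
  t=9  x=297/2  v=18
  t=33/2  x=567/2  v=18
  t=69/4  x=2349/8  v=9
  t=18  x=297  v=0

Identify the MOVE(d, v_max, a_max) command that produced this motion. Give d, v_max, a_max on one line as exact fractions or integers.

final state: t=18, x=297, v=0 → d = 297
a_max = (9−0)/(3/4−0) = 12
max v = 18 over t∈[3/2,33/2] → v_max = 18
check: 18·(3/2+15) = 297 ✓

d=297 v_max=18 a_max=12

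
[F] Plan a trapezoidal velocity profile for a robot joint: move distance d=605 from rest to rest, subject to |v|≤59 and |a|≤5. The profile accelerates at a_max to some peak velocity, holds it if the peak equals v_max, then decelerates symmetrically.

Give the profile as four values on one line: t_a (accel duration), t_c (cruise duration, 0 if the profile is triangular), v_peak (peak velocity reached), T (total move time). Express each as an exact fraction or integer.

t_a=11 t_c=0 v_peak=55 T=22

(v_max)²/a_max = 59²/5 = 3481/5
605 < 3481/5 so t_c = 0
v_peak = √(605·5) = √3025 = 55
t_a = 55/5 = 11; t_c = 0
T = 2·11 = 22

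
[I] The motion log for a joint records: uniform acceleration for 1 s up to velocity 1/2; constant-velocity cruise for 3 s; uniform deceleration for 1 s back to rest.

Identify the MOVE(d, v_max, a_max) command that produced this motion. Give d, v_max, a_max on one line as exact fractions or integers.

a_max = (1/2)/1 = 1/2
d_a = ½·1/2·1 = 1/4; d_c = 1/2·3 = 3/2
d = 2·1/4 + 3/2 = 2
t_c = 3 > 0 ⇒ limit active, v_max = 1/2

d=2 v_max=1/2 a_max=1/2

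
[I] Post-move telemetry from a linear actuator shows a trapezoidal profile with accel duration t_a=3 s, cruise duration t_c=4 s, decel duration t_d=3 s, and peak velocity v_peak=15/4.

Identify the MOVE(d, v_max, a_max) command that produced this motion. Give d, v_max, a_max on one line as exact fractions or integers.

a_max = (15/4)/3 = 5/4
d_a = ½·15/4·3 = 45/8; d_c = 15/4·4 = 15
d = 2·45/8 + 15 = 105/4
t_c = 4 > 0 → v_max = v_peak = 15/4

d=105/4 v_max=15/4 a_max=5/4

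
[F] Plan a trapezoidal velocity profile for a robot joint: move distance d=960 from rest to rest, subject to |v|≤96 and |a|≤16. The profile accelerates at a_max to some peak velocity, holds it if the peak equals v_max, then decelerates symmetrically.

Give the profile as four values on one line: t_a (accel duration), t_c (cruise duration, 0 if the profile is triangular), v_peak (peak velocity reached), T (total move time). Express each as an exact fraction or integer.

t_a=6 t_c=4 v_peak=96 T=16

(v_max)²/a_max = 96²/16 = 576
960 ≥ 576 ⇒ cruise phase
t_a = 96/16 = 6; v_peak = 96
d_cruise = 960 − 576 = 384; t_c = 384/96 = 4
T = 2·6 + 4 = 16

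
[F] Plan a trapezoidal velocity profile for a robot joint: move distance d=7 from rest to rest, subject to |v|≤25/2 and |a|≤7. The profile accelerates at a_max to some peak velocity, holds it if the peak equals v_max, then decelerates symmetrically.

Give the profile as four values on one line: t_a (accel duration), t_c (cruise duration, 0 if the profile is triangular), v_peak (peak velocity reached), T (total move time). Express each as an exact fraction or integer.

v_max²/a_max = (25/2)²/7 = 625/28
7 < 625/28 → triangular
v_peak = √(7·7) = √49 = 7
t_a = 7/7 = 1; t_c = 0
T = 2·1 = 2

t_a=1 t_c=0 v_peak=7 T=2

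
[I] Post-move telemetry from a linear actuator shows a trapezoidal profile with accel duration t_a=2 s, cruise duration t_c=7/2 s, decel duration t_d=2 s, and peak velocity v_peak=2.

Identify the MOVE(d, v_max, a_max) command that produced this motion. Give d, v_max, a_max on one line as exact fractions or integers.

d=11 v_max=2 a_max=1

a_max = 2/2 = 1
d_a = ½·2·2 = 2; d_c = 2·7/2 = 7
d = 2·2 + 7 = 11
t_c = 7/2 > 0 → v_max = v_peak = 2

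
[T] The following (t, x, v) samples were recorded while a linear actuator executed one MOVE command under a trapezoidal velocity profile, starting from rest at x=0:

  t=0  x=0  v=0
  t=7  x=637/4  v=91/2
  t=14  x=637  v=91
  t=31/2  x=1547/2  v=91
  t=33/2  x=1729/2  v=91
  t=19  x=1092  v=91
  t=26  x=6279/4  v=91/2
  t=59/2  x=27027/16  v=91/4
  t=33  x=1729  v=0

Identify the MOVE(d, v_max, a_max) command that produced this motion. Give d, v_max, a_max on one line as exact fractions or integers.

d=1729 v_max=91 a_max=13/2

final state: t=33, x=1729, v=0 → d = 1729
a_max = (91/2−0)/(7−0) = 13/2
max v = 91 over t∈[14,19] → v_max = 91
check: 91·(14+5) = 1729 ✓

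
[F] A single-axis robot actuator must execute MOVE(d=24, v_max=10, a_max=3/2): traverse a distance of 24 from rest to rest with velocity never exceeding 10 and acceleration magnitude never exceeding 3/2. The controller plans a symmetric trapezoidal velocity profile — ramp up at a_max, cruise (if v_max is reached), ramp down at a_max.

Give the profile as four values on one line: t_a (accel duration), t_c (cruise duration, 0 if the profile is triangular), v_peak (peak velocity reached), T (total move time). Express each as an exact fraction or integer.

vₘ²/aₘ = 10²/(3/2) = 200/3
24 < 200/3 ⇒ no cruise
v_peak = √(24·3/2) = √36 = 6
t_a = 6/(3/2) = 4; t_c = 0
T = 2·4 = 8

t_a=4 t_c=0 v_peak=6 T=8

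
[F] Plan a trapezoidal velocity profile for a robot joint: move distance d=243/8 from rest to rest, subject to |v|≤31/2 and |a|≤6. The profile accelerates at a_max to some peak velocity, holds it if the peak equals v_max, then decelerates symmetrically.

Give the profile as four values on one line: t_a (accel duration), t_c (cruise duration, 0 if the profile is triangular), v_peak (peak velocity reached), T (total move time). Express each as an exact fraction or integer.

(v_max)²/a_max = (31/2)²/6 = 961/24
243/8 < 961/24 so t_c = 0
v_peak = √(243/8·6) = √(729/4) = 27/2
t_a = (27/2)/6 = 9/4; t_c = 0
T = 2·9/4 = 9/2

t_a=9/4 t_c=0 v_peak=27/2 T=9/2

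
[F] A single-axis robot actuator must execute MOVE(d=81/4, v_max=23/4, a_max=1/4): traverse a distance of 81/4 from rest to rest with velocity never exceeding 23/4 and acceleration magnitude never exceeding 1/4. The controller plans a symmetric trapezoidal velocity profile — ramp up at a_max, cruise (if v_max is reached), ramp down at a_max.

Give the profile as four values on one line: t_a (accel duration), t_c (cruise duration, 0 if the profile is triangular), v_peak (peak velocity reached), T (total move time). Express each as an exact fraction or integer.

v_max²/a_max = (23/4)²/(1/4) = 529/4
81/4 < 529/4 ⇒ no cruise
v_peak = √(81/4·1/4) = √(81/16) = 9/4
t_a = (9/4)/(1/4) = 9; t_c = 0
T = 2·9 = 18

t_a=9 t_c=0 v_peak=9/4 T=18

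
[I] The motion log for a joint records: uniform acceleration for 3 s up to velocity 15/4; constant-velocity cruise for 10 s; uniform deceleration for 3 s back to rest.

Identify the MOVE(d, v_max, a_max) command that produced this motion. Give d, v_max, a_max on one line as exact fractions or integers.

a_max = (15/4)/3 = 5/4
d_a = ½·15/4·3 = 45/8; d_c = 15/4·10 = 75/2
d = 2·45/8 + 75/2 = 195/4
t_c = 10 > 0 so v_max = 15/4

d=195/4 v_max=15/4 a_max=5/4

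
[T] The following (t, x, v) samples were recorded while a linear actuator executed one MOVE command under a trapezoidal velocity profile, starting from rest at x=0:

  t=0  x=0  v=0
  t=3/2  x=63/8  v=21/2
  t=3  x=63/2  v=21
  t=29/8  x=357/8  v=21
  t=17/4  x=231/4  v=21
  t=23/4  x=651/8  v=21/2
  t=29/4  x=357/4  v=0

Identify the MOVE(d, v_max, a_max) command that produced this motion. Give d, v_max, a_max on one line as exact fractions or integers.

final state: t=29/4, x=357/4, v=0 → d = 357/4
a_max = (21/2−0)/(3/2−0) = 7
max v = 21 over t∈[3,17/4] → v_max = 21
check: 21·(3+5/4) = 357/4 ✓

d=357/4 v_max=21 a_max=7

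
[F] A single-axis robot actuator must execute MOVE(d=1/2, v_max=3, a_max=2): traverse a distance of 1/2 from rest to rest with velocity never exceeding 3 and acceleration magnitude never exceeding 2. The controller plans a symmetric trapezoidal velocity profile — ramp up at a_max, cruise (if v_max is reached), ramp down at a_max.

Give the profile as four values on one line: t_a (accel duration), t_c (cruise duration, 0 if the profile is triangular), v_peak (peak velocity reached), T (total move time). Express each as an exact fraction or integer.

vₘ²/aₘ = 3²/2 = 9/2
1/2 < 9/2 → triangular
v_peak = √(1/2·2) = √1 = 1
t_a = 1/2; t_c = 0
T = 2·1/2 = 1

t_a=1/2 t_c=0 v_peak=1 T=1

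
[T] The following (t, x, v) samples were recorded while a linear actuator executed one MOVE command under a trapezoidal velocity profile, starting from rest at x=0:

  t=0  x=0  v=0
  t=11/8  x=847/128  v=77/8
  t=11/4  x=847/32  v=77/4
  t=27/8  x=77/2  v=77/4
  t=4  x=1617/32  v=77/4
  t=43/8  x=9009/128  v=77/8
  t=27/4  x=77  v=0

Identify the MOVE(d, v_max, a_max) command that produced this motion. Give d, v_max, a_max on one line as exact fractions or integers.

final state: t=27/4, x=77, v=0 → d = 77
a_max = (77/8−0)/(11/8−0) = 7
max v = 77/4 over t∈[11/4,4] → v_max = 77/4
check: 77/4·(11/4+5/4) = 77 ✓

d=77 v_max=77/4 a_max=7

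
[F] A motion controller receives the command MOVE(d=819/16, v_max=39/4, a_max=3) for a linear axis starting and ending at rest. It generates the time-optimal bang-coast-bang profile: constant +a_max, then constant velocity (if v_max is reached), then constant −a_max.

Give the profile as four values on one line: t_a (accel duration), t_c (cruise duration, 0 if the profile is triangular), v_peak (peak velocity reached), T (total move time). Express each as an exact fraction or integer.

(v_max)²/a_max = (39/4)²/3 = 507/16
819/16 ≥ 507/16 ⇒ cruise phase
t_a = (39/4)/3 = 13/4; v_peak = 39/4
d_cruise = 819/16 − 507/16 = 39/2; t_c = (39/2)/(39/4) = 2
T = 2·13/4 + 2 = 17/2

t_a=13/4 t_c=2 v_peak=39/4 T=17/2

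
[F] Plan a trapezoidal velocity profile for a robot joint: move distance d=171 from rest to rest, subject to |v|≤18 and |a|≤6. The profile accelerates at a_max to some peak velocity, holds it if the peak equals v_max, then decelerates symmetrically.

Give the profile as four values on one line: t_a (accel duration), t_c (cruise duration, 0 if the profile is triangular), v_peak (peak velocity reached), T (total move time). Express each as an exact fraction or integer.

v_max²/a_max = 18²/6 = 54
171 ≥ 54 ⇒ cruise phase
t_a = 18/6 = 3; v_peak = 18
d_cruise = 171 − 54 = 117; t_c = 117/18 = 13/2
T = 2·3 + 13/2 = 25/2

t_a=3 t_c=13/2 v_peak=18 T=25/2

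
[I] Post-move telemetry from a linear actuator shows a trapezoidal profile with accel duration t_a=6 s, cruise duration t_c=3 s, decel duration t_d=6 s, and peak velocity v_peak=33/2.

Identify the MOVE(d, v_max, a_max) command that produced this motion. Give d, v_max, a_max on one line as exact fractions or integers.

d=297/2 v_max=33/2 a_max=11/4

a_max = (33/2)/6 = 11/4
d_a = ½·33/2·6 = 99/2; d_c = 33/2·3 = 99/2
d = 2·99/2 + 99/2 = 297/2
t_c = 3 > 0 ⇒ limit active, v_max = 33/2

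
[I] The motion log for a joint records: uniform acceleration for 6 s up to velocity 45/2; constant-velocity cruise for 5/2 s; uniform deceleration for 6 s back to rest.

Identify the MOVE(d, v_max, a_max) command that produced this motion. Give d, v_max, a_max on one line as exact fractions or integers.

a_max = (45/2)/6 = 15/4
d_a = ½·45/2·6 = 135/2; d_c = 45/2·5/2 = 225/4
d = 2·135/2 + 225/4 = 765/4
t_c = 5/2 > 0 → v_max = v_peak = 45/2

d=765/4 v_max=45/2 a_max=15/4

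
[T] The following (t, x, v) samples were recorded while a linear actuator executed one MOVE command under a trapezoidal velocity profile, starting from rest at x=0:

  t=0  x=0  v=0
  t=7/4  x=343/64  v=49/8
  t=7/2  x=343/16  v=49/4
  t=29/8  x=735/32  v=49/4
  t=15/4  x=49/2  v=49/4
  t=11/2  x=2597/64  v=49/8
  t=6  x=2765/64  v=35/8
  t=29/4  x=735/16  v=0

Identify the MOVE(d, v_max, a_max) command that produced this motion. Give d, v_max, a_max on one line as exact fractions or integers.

final state: t=29/4, x=735/16, v=0 → d = 735/16
a_max = (49/8−0)/(7/4−0) = 7/2
max v = 49/4 over t∈[7/2,15/4] → v_max = 49/4
check: 49/4·(7/2+1/4) = 735/16 ✓

d=735/16 v_max=49/4 a_max=7/2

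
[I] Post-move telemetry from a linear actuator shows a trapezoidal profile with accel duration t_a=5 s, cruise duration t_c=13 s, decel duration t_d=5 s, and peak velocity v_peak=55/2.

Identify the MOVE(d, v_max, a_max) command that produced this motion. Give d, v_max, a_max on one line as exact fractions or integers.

a_max = (55/2)/5 = 11/2
d_a = ½·55/2·5 = 275/4; d_c = 55/2·13 = 715/2
d = 2·275/4 + 715/2 = 495
t_c = 13 > 0 → v_max = v_peak = 55/2

d=495 v_max=55/2 a_max=11/2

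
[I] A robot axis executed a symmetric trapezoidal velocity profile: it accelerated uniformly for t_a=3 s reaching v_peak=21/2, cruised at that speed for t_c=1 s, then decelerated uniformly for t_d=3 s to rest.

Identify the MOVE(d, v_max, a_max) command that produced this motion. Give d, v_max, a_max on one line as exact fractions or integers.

d=42 v_max=21/2 a_max=7/2

a_max = (21/2)/3 = 7/2
d_a = ½·21/2·3 = 63/4; d_c = 21/2·1 = 21/2
d = 2·63/4 + 21/2 = 42
t_c = 1 > 0 → v_max = v_peak = 21/2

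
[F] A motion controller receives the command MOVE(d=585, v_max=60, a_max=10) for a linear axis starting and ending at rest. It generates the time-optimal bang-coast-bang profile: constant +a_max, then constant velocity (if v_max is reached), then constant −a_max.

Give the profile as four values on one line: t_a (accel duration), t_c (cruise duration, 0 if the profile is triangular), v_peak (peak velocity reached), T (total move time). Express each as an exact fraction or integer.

t_a=6 t_c=15/4 v_peak=60 T=63/4

(v_max)²/a_max = 60²/10 = 360
585 ≥ 360 ⇒ cruise phase
t_a = 60/10 = 6; v_peak = 60
d_cruise = 585 − 360 = 225; t_c = 225/60 = 15/4
T = 2·6 + 15/4 = 63/4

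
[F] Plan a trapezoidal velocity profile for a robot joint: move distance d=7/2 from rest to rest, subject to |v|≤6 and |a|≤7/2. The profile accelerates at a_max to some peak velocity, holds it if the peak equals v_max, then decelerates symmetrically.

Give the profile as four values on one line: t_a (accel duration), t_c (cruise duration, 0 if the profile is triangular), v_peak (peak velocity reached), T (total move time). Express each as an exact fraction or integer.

v_max²/a_max = 6²/(7/2) = 72/7
7/2 < 72/7 → triangular
v_peak = √(7/2·7/2) = √(49/4) = 7/2
t_a = (7/2)/(7/2) = 1; t_c = 0
T = 2·1 = 2

t_a=1 t_c=0 v_peak=7/2 T=2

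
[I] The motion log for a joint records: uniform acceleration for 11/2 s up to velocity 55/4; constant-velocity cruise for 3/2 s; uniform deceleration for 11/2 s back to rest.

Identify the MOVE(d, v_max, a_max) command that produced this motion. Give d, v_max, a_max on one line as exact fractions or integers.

d=385/4 v_max=55/4 a_max=5/2

a_max = (55/4)/(11/2) = 5/2
d_a = ½·55/4·11/2 = 605/16; d_c = 55/4·3/2 = 165/8
d = 2·605/16 + 165/8 = 385/4
t_c = 3/2 > 0 so v_max = 55/4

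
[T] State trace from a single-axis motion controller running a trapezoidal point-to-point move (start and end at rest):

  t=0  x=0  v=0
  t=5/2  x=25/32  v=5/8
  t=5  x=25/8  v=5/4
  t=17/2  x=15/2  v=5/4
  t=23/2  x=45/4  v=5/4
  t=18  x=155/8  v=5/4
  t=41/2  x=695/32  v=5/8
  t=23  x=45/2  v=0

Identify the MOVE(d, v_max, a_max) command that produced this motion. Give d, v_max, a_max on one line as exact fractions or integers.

d=45/2 v_max=5/4 a_max=1/4

final state: t=23, x=45/2, v=0 → d = 45/2
a_max = (5/8−0)/(5/2−0) = 1/4
max v = 5/4 over t∈[5,18] → v_max = 5/4
check: 5/4·(5+13) = 45/2 ✓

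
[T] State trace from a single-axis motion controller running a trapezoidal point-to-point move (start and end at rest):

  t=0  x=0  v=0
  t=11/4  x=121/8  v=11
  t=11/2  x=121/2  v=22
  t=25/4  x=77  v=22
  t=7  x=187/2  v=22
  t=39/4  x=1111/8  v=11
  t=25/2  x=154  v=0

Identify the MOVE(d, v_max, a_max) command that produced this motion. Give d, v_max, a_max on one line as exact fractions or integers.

final state: t=25/2, x=154, v=0 → d = 154
a_max = (11−0)/(11/4−0) = 4
max v = 22 over t∈[11/2,7] → v_max = 22
check: 22·(11/2+3/2) = 154 ✓

d=154 v_max=22 a_max=4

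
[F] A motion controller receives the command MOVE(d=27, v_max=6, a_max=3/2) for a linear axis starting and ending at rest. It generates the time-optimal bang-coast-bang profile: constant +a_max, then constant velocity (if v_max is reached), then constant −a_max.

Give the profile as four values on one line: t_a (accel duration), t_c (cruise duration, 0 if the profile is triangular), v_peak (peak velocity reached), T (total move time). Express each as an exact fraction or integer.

vₘ²/aₘ = 6²/(3/2) = 24
27 ≥ 24 so v_max reached
t_a = 6/(3/2) = 4; v_peak = 6
d_cruise = 27 − 24 = 3; t_c = 3/6 = 1/2
T = 2·4 + 1/2 = 17/2

t_a=4 t_c=1/2 v_peak=6 T=17/2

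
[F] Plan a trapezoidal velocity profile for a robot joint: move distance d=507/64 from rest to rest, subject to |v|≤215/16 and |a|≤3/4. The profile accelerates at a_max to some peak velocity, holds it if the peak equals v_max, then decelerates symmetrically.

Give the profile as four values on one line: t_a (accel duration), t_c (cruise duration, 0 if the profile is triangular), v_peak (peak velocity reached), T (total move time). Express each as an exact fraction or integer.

vₘ²/aₘ = (215/16)²/(3/4) = 46225/192
507/64 < 46225/192 → triangular
v_peak = √(507/64·3/4) = √(1521/256) = 39/16
t_a = (39/16)/(3/4) = 13/4; t_c = 0
T = 2·13/4 = 13/2

t_a=13/4 t_c=0 v_peak=39/16 T=13/2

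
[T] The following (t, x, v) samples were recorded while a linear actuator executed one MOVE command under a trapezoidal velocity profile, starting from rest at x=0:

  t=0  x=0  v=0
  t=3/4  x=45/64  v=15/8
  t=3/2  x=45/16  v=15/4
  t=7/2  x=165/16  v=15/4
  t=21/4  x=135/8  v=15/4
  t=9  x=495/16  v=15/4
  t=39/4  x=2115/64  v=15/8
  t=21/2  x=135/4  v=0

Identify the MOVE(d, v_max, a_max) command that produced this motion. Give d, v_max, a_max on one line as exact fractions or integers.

final state: t=21/2, x=135/4, v=0 → d = 135/4
a_max = (15/8−0)/(3/4−0) = 5/2
max v = 15/4 over t∈[3/2,9] → v_max = 15/4
check: 15/4·(3/2+15/2) = 135/4 ✓

d=135/4 v_max=15/4 a_max=5/2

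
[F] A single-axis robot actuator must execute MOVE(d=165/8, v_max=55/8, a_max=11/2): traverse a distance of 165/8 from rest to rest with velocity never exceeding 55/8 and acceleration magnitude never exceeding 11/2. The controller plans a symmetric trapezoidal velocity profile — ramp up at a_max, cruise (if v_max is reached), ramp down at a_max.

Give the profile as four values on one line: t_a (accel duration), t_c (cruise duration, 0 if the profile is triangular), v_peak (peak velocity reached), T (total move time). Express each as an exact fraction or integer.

vₘ²/aₘ = (55/8)²/(11/2) = 275/32
165/8 ≥ 275/32 ⇒ cruise phase
t_a = (55/8)/(11/2) = 5/4; v_peak = 55/8
d_cruise = 165/8 − 275/32 = 385/32; t_c = (385/32)/(55/8) = 7/4
T = 2·5/4 + 7/4 = 17/4

t_a=5/4 t_c=7/4 v_peak=55/8 T=17/4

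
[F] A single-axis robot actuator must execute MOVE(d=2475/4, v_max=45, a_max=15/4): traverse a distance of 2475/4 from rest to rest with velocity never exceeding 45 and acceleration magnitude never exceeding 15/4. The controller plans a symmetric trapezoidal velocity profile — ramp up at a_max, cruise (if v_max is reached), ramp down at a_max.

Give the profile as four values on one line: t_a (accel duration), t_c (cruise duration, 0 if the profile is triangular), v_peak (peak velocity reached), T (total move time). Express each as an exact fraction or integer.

t_a=12 t_c=7/4 v_peak=45 T=103/4

vₘ²/aₘ = 45²/(15/4) = 540
2475/4 ≥ 540 → trapezoidal
t_a = 45/(15/4) = 12; v_peak = 45
d_cruise = 2475/4 − 540 = 315/4; t_c = (315/4)/45 = 7/4
T = 2·12 + 7/4 = 103/4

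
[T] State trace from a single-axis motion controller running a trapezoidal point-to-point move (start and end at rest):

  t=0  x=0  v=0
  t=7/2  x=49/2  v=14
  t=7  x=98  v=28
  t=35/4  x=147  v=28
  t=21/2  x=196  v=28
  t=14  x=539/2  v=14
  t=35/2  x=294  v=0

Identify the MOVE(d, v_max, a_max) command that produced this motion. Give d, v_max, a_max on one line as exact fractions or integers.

d=294 v_max=28 a_max=4

final state: t=35/2, x=294, v=0 → d = 294
a_max = (14−0)/(7/2−0) = 4
max v = 28 over t∈[7,21/2] → v_max = 28
check: 28·(7+7/2) = 294 ✓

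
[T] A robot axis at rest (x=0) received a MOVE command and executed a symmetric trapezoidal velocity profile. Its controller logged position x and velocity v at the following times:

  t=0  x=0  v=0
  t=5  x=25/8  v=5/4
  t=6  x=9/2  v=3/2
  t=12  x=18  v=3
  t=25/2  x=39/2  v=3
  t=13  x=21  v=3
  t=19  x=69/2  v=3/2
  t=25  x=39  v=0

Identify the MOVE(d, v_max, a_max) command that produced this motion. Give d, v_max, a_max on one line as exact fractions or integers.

d=39 v_max=3 a_max=1/4

final state: t=25, x=39, v=0 → d = 39
a_max = (5/4−0)/(5−0) = 1/4
max v = 3 over t∈[12,13] → v_max = 3
check: 3·(12+1) = 39 ✓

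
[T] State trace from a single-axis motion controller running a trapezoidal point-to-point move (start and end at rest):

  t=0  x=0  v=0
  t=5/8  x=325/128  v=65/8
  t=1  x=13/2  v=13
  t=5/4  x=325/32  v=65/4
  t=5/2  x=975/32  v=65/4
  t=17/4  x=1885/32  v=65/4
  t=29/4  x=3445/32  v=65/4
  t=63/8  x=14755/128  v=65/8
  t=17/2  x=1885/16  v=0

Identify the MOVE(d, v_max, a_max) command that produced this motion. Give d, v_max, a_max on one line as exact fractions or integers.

final state: t=17/2, x=1885/16, v=0 → d = 1885/16
a_max = (65/8−0)/(5/8−0) = 13
max v = 65/4 over t∈[5/4,29/4] → v_max = 65/4
check: 65/4·(5/4+6) = 1885/16 ✓

d=1885/16 v_max=65/4 a_max=13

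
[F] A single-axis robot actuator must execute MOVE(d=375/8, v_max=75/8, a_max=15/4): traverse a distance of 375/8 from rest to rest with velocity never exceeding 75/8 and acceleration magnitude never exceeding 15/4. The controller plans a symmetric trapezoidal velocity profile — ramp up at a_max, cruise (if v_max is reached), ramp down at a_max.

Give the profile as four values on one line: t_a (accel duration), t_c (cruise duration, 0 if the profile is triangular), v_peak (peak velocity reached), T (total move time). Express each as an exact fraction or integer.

t_a=5/2 t_c=5/2 v_peak=75/8 T=15/2

(v_max)²/a_max = (75/8)²/(15/4) = 375/16
375/8 ≥ 375/16 ⇒ cruise phase
t_a = (75/8)/(15/4) = 5/2; v_peak = 75/8
d_cruise = 375/8 − 375/16 = 375/16; t_c = (375/16)/(75/8) = 5/2
T = 2·5/2 + 5/2 = 15/2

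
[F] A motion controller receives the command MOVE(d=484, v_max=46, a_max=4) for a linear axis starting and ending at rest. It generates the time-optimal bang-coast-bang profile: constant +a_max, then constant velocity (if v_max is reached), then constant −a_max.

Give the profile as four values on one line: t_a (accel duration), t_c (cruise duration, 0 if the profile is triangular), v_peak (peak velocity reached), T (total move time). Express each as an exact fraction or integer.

t_a=11 t_c=0 v_peak=44 T=22

(v_max)²/a_max = 46²/4 = 529
484 < 529 → triangular
v_peak = √(484·4) = √1936 = 44
t_a = 44/4 = 11; t_c = 0
T = 2·11 = 22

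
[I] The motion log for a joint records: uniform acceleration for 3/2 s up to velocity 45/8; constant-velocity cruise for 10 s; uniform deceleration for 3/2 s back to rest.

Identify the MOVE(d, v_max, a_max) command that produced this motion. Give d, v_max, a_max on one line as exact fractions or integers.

d=1035/16 v_max=45/8 a_max=15/4

a_max = (45/8)/(3/2) = 15/4
d_a = ½·45/8·3/2 = 135/32; d_c = 45/8·10 = 225/4
d = 2·135/32 + 225/4 = 1035/16
t_c = 10 > 0 so v_max = 45/8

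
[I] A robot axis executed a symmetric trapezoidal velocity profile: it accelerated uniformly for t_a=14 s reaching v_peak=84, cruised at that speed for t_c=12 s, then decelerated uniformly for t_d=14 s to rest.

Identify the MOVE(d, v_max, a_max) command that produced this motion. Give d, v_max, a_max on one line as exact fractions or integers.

a_max = 84/14 = 6
d_a = ½·84·14 = 588; d_c = 84·12 = 1008
d = 2·588 + 1008 = 2184
t_c = 12 > 0 so v_max = 84

d=2184 v_max=84 a_max=6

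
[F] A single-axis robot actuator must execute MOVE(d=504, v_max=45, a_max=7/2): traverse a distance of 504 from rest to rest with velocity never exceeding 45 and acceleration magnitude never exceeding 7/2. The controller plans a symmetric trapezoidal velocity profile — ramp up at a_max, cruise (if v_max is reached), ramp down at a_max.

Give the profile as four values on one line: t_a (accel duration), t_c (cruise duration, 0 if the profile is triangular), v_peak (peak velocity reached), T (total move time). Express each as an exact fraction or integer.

(v_max)²/a_max = 45²/(7/2) = 4050/7
504 < 4050/7 so t_c = 0
v_peak = √(504·7/2) = √1764 = 42
t_a = 42/(7/2) = 12; t_c = 0
T = 2·12 = 24

t_a=12 t_c=0 v_peak=42 T=24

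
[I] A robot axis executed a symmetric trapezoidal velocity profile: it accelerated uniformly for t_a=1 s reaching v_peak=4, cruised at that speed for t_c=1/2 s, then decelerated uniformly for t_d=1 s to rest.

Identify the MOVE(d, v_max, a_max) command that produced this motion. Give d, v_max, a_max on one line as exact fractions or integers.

d=6 v_max=4 a_max=4

a_max = 4/1 = 4
d_a = ½·4·1 = 2; d_c = 4·1/2 = 2
d = 2·2 + 2 = 6
t_c = 1/2 > 0 ⇒ limit active, v_max = 4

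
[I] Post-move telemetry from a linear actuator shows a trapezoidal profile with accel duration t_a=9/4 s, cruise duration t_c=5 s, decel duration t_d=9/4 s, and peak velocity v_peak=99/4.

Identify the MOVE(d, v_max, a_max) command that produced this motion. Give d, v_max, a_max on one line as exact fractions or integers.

a_max = (99/4)/(9/4) = 11
d_a = ½·99/4·9/4 = 891/32; d_c = 99/4·5 = 495/4
d = 2·891/32 + 495/4 = 2871/16
t_c = 5 > 0 ⇒ limit active, v_max = 99/4

d=2871/16 v_max=99/4 a_max=11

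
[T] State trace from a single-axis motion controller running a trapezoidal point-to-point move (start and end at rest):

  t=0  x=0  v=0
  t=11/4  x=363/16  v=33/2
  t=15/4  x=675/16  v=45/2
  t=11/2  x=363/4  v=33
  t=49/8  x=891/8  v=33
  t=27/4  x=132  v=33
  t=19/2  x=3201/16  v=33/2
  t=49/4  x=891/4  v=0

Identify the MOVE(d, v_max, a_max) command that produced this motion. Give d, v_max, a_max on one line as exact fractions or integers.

d=891/4 v_max=33 a_max=6

final state: t=49/4, x=891/4, v=0 → d = 891/4
a_max = (33/2−0)/(11/4−0) = 6
max v = 33 over t∈[11/2,27/4] → v_max = 33
check: 33·(11/2+5/4) = 891/4 ✓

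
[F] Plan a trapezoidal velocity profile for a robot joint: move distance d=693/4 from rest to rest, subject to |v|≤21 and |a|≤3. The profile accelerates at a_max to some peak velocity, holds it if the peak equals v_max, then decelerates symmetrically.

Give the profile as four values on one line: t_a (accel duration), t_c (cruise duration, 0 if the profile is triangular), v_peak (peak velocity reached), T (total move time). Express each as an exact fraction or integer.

(v_max)²/a_max = 21²/3 = 147
693/4 ≥ 147 so v_max reached
t_a = 21/3 = 7; v_peak = 21
d_cruise = 693/4 − 147 = 105/4; t_c = (105/4)/21 = 5/4
T = 2·7 + 5/4 = 61/4

t_a=7 t_c=5/4 v_peak=21 T=61/4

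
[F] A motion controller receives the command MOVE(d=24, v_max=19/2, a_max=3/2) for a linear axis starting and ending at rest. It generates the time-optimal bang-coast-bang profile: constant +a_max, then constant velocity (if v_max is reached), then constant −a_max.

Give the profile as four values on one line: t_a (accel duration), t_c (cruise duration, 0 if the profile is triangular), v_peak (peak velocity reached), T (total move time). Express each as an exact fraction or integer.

t_a=4 t_c=0 v_peak=6 T=8

vₘ²/aₘ = (19/2)²/(3/2) = 361/6
24 < 361/6 → triangular
v_peak = √(24·3/2) = √36 = 6
t_a = 6/(3/2) = 4; t_c = 0
T = 2·4 = 8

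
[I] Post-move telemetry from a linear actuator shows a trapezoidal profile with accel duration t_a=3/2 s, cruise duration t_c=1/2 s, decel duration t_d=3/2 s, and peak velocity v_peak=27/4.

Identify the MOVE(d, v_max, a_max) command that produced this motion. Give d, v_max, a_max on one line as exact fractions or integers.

d=27/2 v_max=27/4 a_max=9/2

a_max = (27/4)/(3/2) = 9/2
d_a = ½·27/4·3/2 = 81/16; d_c = 27/4·1/2 = 27/8
d = 2·81/16 + 27/8 = 27/2
t_c = 1/2 > 0 → v_max = v_peak = 27/4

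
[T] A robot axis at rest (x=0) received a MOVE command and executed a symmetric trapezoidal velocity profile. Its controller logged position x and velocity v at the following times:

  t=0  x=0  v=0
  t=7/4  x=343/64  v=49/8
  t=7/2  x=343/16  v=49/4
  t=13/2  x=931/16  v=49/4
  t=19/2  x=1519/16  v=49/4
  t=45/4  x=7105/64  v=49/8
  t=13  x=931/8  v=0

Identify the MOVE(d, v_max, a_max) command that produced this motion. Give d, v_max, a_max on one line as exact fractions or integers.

final state: t=13, x=931/8, v=0 → d = 931/8
a_max = (49/8−0)/(7/4−0) = 7/2
max v = 49/4 over t∈[7/2,19/2] → v_max = 49/4
check: 49/4·(7/2+6) = 931/8 ✓

d=931/8 v_max=49/4 a_max=7/2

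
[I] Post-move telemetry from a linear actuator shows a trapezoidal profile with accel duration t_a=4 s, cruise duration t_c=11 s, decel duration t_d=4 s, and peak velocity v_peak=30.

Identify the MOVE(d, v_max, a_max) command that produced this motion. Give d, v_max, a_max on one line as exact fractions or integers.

d=450 v_max=30 a_max=15/2

a_max = 30/4 = 15/2
d_a = ½·30·4 = 60; d_c = 30·11 = 330
d = 2·60 + 330 = 450
t_c = 11 > 0 → v_max = v_peak = 30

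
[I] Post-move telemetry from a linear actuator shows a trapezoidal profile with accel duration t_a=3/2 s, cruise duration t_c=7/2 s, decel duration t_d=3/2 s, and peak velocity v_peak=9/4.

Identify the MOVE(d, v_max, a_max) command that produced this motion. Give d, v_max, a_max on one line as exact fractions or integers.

d=45/4 v_max=9/4 a_max=3/2

a_max = (9/4)/(3/2) = 3/2
d_a = ½·9/4·3/2 = 27/16; d_c = 9/4·7/2 = 63/8
d = 2·27/16 + 63/8 = 45/4
t_c = 7/2 > 0 so v_max = 9/4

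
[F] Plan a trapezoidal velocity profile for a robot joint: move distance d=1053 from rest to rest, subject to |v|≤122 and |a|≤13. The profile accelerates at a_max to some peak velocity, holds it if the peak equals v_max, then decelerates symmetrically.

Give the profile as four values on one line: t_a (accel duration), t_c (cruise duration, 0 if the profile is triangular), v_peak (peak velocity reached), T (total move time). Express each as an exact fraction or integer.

t_a=9 t_c=0 v_peak=117 T=18

(v_max)²/a_max = 122²/13 = 14884/13
1053 < 14884/13 → triangular
v_peak = √(1053·13) = √13689 = 117
t_a = 117/13 = 9; t_c = 0
T = 2·9 = 18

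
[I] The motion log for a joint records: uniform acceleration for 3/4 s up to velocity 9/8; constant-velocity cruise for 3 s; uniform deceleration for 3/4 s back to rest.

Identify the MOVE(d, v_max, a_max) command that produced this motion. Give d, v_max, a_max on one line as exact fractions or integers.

d=135/32 v_max=9/8 a_max=3/2

a_max = (9/8)/(3/4) = 3/2
d_a = ½·9/8·3/4 = 27/64; d_c = 9/8·3 = 27/8
d = 2·27/64 + 27/8 = 135/32
t_c = 3 > 0 so v_max = 9/8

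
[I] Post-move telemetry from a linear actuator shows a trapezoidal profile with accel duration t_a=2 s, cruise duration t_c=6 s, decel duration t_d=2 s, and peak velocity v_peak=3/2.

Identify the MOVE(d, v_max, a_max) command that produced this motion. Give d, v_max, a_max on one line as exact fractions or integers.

d=12 v_max=3/2 a_max=3/4

a_max = (3/2)/2 = 3/4
d_a = ½·3/2·2 = 3/2; d_c = 3/2·6 = 9
d = 2·3/2 + 9 = 12
t_c = 6 > 0 so v_max = 3/2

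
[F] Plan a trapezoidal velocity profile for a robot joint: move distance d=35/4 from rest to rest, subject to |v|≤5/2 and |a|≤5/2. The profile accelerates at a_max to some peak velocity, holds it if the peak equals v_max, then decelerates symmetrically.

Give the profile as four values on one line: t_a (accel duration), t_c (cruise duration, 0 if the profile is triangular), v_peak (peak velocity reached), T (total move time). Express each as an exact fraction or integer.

(v_max)²/a_max = (5/2)²/(5/2) = 5/2
35/4 ≥ 5/2 → trapezoidal
t_a = (5/2)/(5/2) = 1; v_peak = 5/2
d_cruise = 35/4 − 5/2 = 25/4; t_c = (25/4)/(5/2) = 5/2
T = 2·1 + 5/2 = 9/2

t_a=1 t_c=5/2 v_peak=5/2 T=9/2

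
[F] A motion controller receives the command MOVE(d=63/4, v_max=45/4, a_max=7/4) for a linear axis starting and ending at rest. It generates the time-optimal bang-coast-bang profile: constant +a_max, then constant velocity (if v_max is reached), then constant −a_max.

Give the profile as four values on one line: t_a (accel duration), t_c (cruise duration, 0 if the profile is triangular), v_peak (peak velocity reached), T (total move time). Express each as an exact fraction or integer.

vₘ²/aₘ = (45/4)²/(7/4) = 2025/28
63/4 < 2025/28 so t_c = 0
v_peak = √(63/4·7/4) = √(441/16) = 21/4
t_a = (21/4)/(7/4) = 3; t_c = 0
T = 2·3 = 6

t_a=3 t_c=0 v_peak=21/4 T=6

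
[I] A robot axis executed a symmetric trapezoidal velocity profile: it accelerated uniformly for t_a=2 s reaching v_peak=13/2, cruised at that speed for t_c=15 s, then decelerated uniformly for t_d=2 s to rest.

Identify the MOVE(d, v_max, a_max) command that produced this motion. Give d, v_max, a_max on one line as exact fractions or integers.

a_max = (13/2)/2 = 13/4
d_a = ½·13/2·2 = 13/2; d_c = 13/2·15 = 195/2
d = 2·13/2 + 195/2 = 221/2
t_c = 15 > 0 ⇒ limit active, v_max = 13/2

d=221/2 v_max=13/2 a_max=13/4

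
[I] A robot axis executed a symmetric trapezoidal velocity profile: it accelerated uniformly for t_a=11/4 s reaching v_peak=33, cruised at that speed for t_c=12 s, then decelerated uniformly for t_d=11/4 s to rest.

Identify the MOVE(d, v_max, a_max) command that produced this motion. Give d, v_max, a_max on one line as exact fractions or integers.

a_max = 33/(11/4) = 12
d_a = ½·33·11/4 = 363/8; d_c = 33·12 = 396
d = 2·363/8 + 396 = 1947/4
t_c = 12 > 0 so v_max = 33

d=1947/4 v_max=33 a_max=12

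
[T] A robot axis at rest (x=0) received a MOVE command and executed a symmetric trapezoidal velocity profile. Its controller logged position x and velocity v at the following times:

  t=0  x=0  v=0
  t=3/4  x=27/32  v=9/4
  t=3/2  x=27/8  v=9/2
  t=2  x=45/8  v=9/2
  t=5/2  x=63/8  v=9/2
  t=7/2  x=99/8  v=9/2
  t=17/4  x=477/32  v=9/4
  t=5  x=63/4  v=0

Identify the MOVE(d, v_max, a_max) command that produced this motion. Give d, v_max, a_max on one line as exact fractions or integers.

d=63/4 v_max=9/2 a_max=3

final state: t=5, x=63/4, v=0 → d = 63/4
a_max = (9/4−0)/(3/4−0) = 3
max v = 9/2 over t∈[3/2,7/2] → v_max = 9/2
check: 9/2·(3/2+2) = 63/4 ✓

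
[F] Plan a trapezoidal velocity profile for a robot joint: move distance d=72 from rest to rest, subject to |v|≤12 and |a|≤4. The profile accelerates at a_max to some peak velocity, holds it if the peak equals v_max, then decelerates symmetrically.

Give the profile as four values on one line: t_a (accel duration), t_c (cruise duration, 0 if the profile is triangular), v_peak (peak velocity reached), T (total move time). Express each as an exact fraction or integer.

(v_max)²/a_max = 12²/4 = 36
72 ≥ 36 so v_max reached
t_a = 12/4 = 3; v_peak = 12
d_cruise = 72 − 36 = 36; t_c = 36/12 = 3
T = 2·3 + 3 = 9

t_a=3 t_c=3 v_peak=12 T=9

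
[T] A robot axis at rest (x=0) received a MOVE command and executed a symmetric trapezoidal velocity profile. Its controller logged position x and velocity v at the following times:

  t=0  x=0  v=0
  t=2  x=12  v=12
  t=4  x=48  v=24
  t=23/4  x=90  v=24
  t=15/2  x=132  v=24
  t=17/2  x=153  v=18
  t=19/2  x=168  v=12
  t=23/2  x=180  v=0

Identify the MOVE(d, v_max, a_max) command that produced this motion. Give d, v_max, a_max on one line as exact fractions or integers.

d=180 v_max=24 a_max=6

final state: t=23/2, x=180, v=0 → d = 180
a_max = (12−0)/(2−0) = 6
max v = 24 over t∈[4,15/2] → v_max = 24
check: 24·(4+7/2) = 180 ✓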